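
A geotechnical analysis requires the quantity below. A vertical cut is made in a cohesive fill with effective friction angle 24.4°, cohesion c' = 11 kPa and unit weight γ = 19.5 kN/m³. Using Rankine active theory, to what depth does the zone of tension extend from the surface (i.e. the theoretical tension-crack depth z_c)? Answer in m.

1.75 m

K_a = tan²(45° − 24.4°/2) = 0.4153; √K_a = 0.6445.
The active pressure is zero where K_a γ z = 2c√K_a, so z_c = 2c/(γ√K_a) = 2×11/(19.5×0.6445) = 1.751 m.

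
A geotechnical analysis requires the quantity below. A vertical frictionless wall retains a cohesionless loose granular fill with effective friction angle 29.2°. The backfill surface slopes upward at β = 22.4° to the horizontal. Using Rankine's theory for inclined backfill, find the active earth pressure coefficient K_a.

K_a = cos β · (cos β − √(cos²β − cos²φ)) / (cos β + √(cos²β − cos²φ)).
cos β = 0.9245, cos φ = 0.8729, √(cos²β − cos²φ) = 0.3046.
K_a = 0.9245 × (0.9245 − 0.3046)/(0.9245 + 0.3046) = 0.4663.

0.466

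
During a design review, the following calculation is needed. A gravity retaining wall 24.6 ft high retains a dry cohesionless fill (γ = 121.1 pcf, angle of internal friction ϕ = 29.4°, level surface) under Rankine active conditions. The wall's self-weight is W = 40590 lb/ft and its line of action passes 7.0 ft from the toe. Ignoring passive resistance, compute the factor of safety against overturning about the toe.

K_a = tan²(45° − 29.4°/2) = 0.3415.
P_a = ½K_aγH² = 0.5×0.3415×121.1×24.6² = 12510 lb/ft, acting at H/3 = 8.200 ft above the base.
Overturning moment M_o = P_a × H/3 = 12510 × 8.200 = 102600.
Resisting moment M_r = W × 7.0 = 40590 × 7.0 = 284100.
FS_overturning = M_r/M_o = 284100/102600 = 2.769.

2.77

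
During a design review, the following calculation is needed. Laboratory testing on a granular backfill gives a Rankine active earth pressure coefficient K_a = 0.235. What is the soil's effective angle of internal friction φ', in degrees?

38.3°

K_a = tan²(45° − φ/2) ⇒ 45° − φ/2 = arctan(√0.235) = 25.86°.
φ = 2(45° − 25.86°) = 38.27°.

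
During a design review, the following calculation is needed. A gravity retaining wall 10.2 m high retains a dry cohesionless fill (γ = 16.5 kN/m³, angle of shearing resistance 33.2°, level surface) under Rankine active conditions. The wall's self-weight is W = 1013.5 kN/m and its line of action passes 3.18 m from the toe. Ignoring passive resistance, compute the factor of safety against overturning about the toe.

3.78

K_a = tan²(45° − 33.2°/2) = 0.2924.
P_a = ½K_aγH² = 0.5×0.2924×16.5×10.2² = 250.9 kN/m, acting at H/3 = 3.400 m above the base.
Overturning moment M_o = P_a × H/3 = 250.9 × 3.400 = 853.2.
Resisting moment M_r = W × 3.18 = 1013.5 × 3.18 = 3223.
FS_overturning = M_r/M_o = 3223/853.2 = 3.778.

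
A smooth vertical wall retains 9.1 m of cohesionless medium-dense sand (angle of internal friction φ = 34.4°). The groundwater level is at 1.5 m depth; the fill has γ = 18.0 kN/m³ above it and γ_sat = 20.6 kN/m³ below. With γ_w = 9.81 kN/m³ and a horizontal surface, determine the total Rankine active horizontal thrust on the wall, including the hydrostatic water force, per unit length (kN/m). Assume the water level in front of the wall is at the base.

K_a = tan²(45° − φ/2) = 0.2780.
γ' = 20.6 − 9.81 = 10.79 kN/m³. Depth below WT = 7.6 m.
σ'_h at WT = K_a γ d_w = 7.506 kPa; at base = 7.506 + K_a γ' × 7.6 = 30.30 kPa.
P₁ (0–1.5 m) = ½×7.506×1.5 = 5.629. P₂ (1.5–9.1 m) = ½(7.506+30.30)×7.6 = 143.7.
P_w = ½ γ_w h₂² = 0.5×9.81×7.6² = 283.3. Total = 5.629+143.7+283.3 = 432.6 kN/m.

433 kN/m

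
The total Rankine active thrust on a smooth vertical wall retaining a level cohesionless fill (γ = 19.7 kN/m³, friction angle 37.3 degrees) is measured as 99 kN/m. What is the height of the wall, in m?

6.40 m

K_a = 0.2453. P_a = ½ K_a γ H² ⇒ H = √(2P_a/(K_a γ)).
H = √(2×99/(0.2453×19.7)) = 6.401 m.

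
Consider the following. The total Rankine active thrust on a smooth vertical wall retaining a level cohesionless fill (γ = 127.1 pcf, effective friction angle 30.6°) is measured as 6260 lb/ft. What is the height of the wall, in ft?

K_a = 0.3253. P_a = ½ K_a γ H² ⇒ H = √(2P_a/(K_a γ)).
H = √(2×6260/(0.3253×127.1)) = 17.40 ft.

17.4 ft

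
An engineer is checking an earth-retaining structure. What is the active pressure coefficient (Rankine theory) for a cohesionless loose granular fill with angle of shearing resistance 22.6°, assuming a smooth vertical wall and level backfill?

0.445

K_a = (1 − sin φ)/(1 + sin φ) = (1 − sin 22.6°)/(1 + sin 22.6°) = 0.4448.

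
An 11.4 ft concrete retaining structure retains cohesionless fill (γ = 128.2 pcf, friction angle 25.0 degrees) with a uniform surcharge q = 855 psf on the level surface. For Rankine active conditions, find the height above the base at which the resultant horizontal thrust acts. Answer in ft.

K_a = 0.4059.
Triangular part P₁ = ½K_aγH² = 3381 at H/3 = 3.800 ft; rectangular part P₂ = K_a q H = 3956 at H/2 = 5.700 ft.
ȳ = (P₁·3.800 + P₂·5.700)/(P₁+P₂) = 4.824 ft.

4.82 ft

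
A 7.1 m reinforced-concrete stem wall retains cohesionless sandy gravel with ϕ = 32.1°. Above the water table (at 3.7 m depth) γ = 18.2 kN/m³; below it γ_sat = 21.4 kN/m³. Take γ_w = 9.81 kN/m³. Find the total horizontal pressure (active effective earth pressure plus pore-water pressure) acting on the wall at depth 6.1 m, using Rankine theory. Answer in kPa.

52.7 kPa

K_a = (1 − sin φ)/(1 + sin φ) = 0.3060.
γ' = 21.4 − 9.81 = 11.59 kN/m³.
Effective vertical stress at 6.1 m: σ'_v = 18.2×3.7 + 11.59×2.40 = 95.16 kPa.
σ'_h = K_a σ'_v = 0.3060 × 95.16 = 29.12 kPa; u = γ_w × 2.40 = 23.54 kPa.
Total σ_h = 29.12 + 23.54 = 52.66 kPa.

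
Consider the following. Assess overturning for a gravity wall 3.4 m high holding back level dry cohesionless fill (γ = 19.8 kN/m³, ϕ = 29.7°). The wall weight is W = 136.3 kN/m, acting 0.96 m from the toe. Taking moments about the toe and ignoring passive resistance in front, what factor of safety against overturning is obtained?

2.99

K_a = tan²(45° − 29.7°/2) = 0.3374.
P_a = ½K_aγH² = 0.5×0.3374×19.8×3.4² = 38.61 kN/m, acting at H/3 = 1.133 m above the base.
Overturning moment M_o = P_a × H/3 = 38.61 × 1.133 = 43.76.
Resisting moment M_r = W × 0.96 = 136.3 × 0.96 = 130.8.
FS_overturning = M_r/M_o = 130.8/43.76 = 2.990.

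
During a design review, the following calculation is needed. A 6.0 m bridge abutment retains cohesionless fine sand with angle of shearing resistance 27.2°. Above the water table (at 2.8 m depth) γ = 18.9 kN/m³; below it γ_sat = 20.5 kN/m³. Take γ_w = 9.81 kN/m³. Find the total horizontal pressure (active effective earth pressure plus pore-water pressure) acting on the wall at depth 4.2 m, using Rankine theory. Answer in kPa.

39.0 kPa

K_a = (1 − sin φ)/(1 + sin φ) = 0.3726.
γ' = 20.5 − 9.81 = 10.69 kN/m³.
Effective vertical stress at 4.2 m: σ'_v = 18.9×2.8 + 10.69×1.40 = 67.89 kPa.
σ'_h = K_a σ'_v = 0.3726 × 67.89 = 25.29 kPa; u = γ_w × 1.40 = 13.73 kPa.
Total σ_h = 25.29 + 13.73 = 39.03 kPa.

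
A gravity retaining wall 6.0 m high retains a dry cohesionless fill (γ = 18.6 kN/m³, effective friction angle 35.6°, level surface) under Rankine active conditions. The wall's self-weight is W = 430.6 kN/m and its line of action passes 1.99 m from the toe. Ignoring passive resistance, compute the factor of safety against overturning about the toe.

K_a = tan²(45° − 35.6°/2) = 0.2641.
P_a = ½K_aγH² = 0.5×0.2641×18.6×6.0² = 88.43 kN/m, acting at H/3 = 2.000 m above the base.
Overturning moment M_o = P_a × H/3 = 88.43 × 2.000 = 176.9.
Resisting moment M_r = W × 1.99 = 430.6 × 1.99 = 856.9.
FS_overturning = M_r/M_o = 856.9/176.9 = 4.845.

4.85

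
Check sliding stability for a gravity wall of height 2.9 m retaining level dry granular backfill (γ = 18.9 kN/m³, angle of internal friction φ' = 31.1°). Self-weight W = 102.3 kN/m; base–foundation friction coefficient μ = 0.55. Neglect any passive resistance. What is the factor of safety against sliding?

2.22

K_a = tan²(45° − 31.1°/2) = 0.3188.
P_a = ½K_aγH² = 0.5×0.3188×18.9×2.9² = 25.34 kN/m, acting at H/3 = 0.9667 m above the base.
FS_sliding = μW / P_a = 0.55×102.3 / 25.34 = 2.221.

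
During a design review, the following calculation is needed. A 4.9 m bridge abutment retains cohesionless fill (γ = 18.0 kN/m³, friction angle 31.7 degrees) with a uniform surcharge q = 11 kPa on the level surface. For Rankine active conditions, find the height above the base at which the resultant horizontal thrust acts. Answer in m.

1.80 m

K_a = 0.3111.
Triangular part P₁ = ½K_aγH² = 67.22 at H/3 = 1.633 m; rectangular part P₂ = K_a q H = 16.77 at H/2 = 2.450 m.
ȳ = (P₁·1.633 + P₂·2.450)/(P₁+P₂) = 1.796 m.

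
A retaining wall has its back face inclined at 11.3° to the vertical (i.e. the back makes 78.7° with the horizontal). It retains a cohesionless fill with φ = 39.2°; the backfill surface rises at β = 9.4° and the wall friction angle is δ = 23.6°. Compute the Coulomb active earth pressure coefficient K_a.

0.329

K_a = sin²(α+φ) / [sin²α · sin(α−δ) · (1 + √{sin(φ+δ)sin(φ−β) / (sin(α−δ)sin(α+β))})²].
With α = 78.7°, φ = 39.2°, δ = 23.6°, β = 9.4°: K_a = 0.3292.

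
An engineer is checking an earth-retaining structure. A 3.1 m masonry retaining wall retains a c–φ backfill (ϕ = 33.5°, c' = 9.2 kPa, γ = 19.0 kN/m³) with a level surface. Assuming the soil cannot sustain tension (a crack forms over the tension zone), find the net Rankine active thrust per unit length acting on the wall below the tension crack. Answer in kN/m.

4.62 kN/m

K_a = 0.2887; √K_a = 0.5373.
Tension-crack depth z_c = 2c/(γ√K_a) = 2×9.2/(19.0×0.5373) = 1.802 m.
σ_a at base = K_a γ H − 2c√K_a = 0.2887×19.0×3.1 − 2×9.2×0.5373 = 7.118 kPa.
P_a = ½ × 7.118 × (H − z_c) = 0.5×7.118×1.298 = 4.619 kN/m.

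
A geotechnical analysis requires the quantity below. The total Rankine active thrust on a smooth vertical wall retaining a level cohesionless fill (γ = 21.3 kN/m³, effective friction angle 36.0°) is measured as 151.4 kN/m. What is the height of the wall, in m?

K_a = 0.2596. P_a = ½ K_a γ H² ⇒ H = √(2P_a/(K_a γ)).
H = √(2×151.4/(0.2596×21.3)) = 7.400 m.

7.40 m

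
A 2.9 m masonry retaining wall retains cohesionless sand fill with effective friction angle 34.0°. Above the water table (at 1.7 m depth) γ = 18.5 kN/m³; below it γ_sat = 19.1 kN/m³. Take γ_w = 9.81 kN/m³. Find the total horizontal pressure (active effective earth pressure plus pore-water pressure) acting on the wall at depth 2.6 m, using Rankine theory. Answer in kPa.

20.1 kPa

K_a = (1 − sin φ)/(1 + sin φ) = 0.2827.
γ' = 19.1 − 9.81 = 9.290 kN/m³.
Effective vertical stress at 2.6 m: σ'_v = 18.5×1.7 + 9.290×0.900 = 39.81 kPa.
σ'_h = K_a σ'_v = 0.2827 × 39.81 = 11.26 kPa; u = γ_w × 0.900 = 8.829 kPa.
Total σ_h = 11.26 + 8.829 = 20.08 kPa.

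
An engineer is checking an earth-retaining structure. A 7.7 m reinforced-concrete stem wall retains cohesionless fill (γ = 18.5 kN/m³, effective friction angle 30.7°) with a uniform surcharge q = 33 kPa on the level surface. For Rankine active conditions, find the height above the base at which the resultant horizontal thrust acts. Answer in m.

K_a = 0.3240.
Triangular part P₁ = ½K_aγH² = 177.7 at H/3 = 2.567 m; rectangular part P₂ = K_a q H = 82.34 at H/2 = 3.850 m.
ȳ = (P₁·2.567 + P₂·3.850)/(P₁+P₂) = 2.973 m.

2.97 m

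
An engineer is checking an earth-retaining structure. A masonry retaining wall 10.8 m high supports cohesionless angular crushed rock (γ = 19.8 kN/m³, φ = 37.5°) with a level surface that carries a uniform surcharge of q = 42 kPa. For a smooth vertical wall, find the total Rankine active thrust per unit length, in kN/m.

391 kN/m

K_a = tan²(45° − φ/2) = 0.2432.
Soil triangle: ½ K_a γ H² = 0.5×0.2432×19.8×10.8² = 280.8 kN/m.
Surcharge rectangle: K_a q H = 0.2432×42×10.8 = 110.3 kN/m.
Total = 280.8 + 110.3 = 391.1 kN/m.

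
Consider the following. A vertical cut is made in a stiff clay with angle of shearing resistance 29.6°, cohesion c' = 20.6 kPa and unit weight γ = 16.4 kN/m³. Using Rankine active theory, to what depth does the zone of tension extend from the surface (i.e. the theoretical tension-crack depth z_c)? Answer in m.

K_a = tan²(45° − 29.6°/2) = 0.3387; √K_a = 0.5820.
The active pressure is zero where K_a γ z = 2c√K_a, so z_c = 2c/(γ√K_a) = 2×20.6/(16.4×0.5820) = 4.316 m.

4.32 m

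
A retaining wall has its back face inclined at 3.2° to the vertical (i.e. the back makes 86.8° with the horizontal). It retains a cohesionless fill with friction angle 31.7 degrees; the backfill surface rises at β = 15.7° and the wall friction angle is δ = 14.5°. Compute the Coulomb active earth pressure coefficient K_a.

0.380

K_a = sin²(α+φ) / [sin²α · sin(α−δ) · (1 + √{sin(φ+δ)sin(φ−β) / (sin(α−δ)sin(α+β))})²].
With α = 86.8°, φ = 31.7°, δ = 14.5°, β = 15.7°: K_a = 0.3802.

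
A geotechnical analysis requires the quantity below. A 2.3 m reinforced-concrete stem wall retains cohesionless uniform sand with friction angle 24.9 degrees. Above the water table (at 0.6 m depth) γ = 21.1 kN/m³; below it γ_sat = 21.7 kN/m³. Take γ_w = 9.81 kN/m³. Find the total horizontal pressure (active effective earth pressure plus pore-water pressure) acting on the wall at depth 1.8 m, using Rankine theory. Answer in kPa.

22.7 kPa

K_a = (1 − sin φ)/(1 + sin φ) = 0.4074.
γ' = 21.7 − 9.81 = 11.89 kN/m³.
Effective vertical stress at 1.8 m: σ'_v = 21.1×0.6 + 11.89×1.20 = 26.93 kPa.
σ'_h = K_a σ'_v = 0.4074 × 26.93 = 10.97 kPa; u = γ_w × 1.20 = 11.77 kPa.
Total σ_h = 10.97 + 11.77 = 22.74 kPa.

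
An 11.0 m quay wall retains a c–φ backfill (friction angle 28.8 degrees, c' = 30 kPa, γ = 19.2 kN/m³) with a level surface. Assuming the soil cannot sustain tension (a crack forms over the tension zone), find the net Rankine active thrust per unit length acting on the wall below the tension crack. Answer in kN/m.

110 kN/m

K_a = 0.3498; √K_a = 0.5914.
Tension-crack depth z_c = 2c/(γ√K_a) = 2×30/(19.2×0.5914) = 5.284 m.
σ_a at base = K_a γ H − 2c√K_a = 0.3498×19.2×11.0 − 2×30×0.5914 = 38.38 kPa.
P_a = ½ × 38.38 × (H − z_c) = 0.5×38.38×5.716 = 109.7 kN/m.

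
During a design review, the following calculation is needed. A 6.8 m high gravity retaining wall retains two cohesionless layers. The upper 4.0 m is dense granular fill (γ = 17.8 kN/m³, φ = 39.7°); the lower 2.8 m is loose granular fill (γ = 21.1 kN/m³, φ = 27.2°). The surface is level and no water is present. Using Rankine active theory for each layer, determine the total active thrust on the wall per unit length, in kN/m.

136 kN/m

K_a1 = tan²(45°−39.7°/2) = 0.2204; K_a2 = tan²(45°−27.2°/2) = 0.3726.
Layer 1: σ at base = K_a1 γ₁ h₁ = 15.69 kPa; P₁ = ½×15.69×4.0 = 31.39.
Layer 2: σ_v at top = γ₁h₁ = 71.20; σ_h top = K_a2×71.20 = 26.53; σ_h base = K_a2×(71.20+21.1×2.8) = 48.54.
P₂ = ½(26.53+48.54)×2.8 = 105.1. Total P_a = 31.39+105.1 = 136.5 kN/m.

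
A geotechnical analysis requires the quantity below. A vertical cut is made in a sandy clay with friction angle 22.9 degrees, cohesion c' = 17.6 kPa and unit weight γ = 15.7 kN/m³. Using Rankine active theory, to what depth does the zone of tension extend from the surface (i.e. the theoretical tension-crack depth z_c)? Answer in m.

K_a = tan²(45° − 22.9°/2) = 0.4398; √K_a = 0.6631.
The active pressure is zero where K_a γ z = 2c√K_a, so z_c = 2c/(γ√K_a) = 2×17.6/(15.7×0.6631) = 3.381 m.

3.38 m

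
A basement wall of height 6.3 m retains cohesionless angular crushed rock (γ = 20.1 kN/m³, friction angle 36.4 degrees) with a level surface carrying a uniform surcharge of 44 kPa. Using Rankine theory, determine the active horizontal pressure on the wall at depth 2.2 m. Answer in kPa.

K_a = (1 − sin φ)/(1 + sin φ) = 0.2552.
σ_v = γz + q = 20.1 × 2.2 + 44 = 88.22 kPa.
σ_h = K_a σ_v = 0.2552 × 88.22 = 22.51 kPa.

22.5 kPa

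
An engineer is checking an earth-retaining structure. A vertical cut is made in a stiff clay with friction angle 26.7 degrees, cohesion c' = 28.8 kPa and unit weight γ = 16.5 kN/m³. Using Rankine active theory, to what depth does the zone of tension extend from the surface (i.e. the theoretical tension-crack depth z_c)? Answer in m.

5.66 m

K_a = tan²(45° − 26.7°/2) = 0.3800; √K_a = 0.6164.
The active pressure is zero where K_a γ z = 2c√K_a, so z_c = 2c/(γ√K_a) = 2×28.8/(16.5×0.6164) = 5.663 m.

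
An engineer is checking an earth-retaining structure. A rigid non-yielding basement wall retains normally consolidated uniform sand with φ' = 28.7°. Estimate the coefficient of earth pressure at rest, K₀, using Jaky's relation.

0.520

K₀ = 1 − sin φ' = 1 − sin 28.7° = 0.5198.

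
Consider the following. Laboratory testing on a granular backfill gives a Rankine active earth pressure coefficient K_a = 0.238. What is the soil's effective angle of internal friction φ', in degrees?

K_a = tan²(45° − φ/2) ⇒ 45° − φ/2 = arctan(√0.238) = 26.01°.
φ = 2(45° − 26.01°) = 37.99°.

38.0°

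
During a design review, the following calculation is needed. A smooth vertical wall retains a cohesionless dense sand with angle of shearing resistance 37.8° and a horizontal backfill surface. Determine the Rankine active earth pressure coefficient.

K_a = tan²(45° − φ/2) = tan²(26.10°) = 0.2400.

0.240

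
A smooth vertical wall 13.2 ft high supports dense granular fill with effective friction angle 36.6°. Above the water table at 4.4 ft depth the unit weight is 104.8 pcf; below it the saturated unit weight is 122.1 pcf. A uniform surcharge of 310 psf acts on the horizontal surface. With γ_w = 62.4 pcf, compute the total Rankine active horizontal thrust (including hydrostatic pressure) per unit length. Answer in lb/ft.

5320 lb/ft

K_a = tan²(45° − φ/2) = 0.2530.
γ' = 122.1 − 62.4 = 59.70 pcf. h₂ = H − d_w = 8.8 ft.
σ'_h: at surface K_a·q = 78.42; at WT K_a(q+γd_w) = 195.1; at base K_a(q+γd_w+γ'h₂) = 328.0 psf.
P₁ = ½(78.42+195.1)×4.4 = 601.6; P₂ = ½(195.1+328.0)×8.8 = 2301; P_w = ½γ_w h₂² = 2416.
Total = 601.6+2301+2416 = 5319 lb/ft.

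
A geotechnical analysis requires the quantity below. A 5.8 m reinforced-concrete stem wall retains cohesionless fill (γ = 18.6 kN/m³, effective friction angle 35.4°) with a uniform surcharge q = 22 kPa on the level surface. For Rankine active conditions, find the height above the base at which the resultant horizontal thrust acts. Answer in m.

K_a = 0.2664.
Triangular part P₁ = ½K_aγH² = 83.34 at H/3 = 1.933 m; rectangular part P₂ = K_a q H = 33.99 at H/2 = 2.900 m.
ȳ = (P₁·1.933 + P₂·2.900)/(P₁+P₂) = 2.213 m.

2.21 m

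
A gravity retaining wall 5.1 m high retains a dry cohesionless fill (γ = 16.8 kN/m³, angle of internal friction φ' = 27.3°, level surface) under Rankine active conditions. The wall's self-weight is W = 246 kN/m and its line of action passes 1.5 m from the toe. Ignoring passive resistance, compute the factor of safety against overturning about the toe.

2.68

K_a = tan²(45° − 27.3°/2) = 0.3711.
P_a = ½K_aγH² = 0.5×0.3711×16.8×5.1² = 81.09 kN/m, acting at H/3 = 1.700 m above the base.
Overturning moment M_o = P_a × H/3 = 81.09 × 1.700 = 137.8.
Resisting moment M_r = W × 1.5 = 246 × 1.5 = 369.0.
FS_overturning = M_r/M_o = 369.0/137.8 = 2.677.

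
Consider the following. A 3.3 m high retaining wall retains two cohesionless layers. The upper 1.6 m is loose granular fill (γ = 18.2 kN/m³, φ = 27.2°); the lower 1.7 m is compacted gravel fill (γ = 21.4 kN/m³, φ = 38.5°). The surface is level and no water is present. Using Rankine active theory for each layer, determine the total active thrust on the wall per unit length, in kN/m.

K_a1 = tan²(45°−27.2°/2) = 0.3726; K_a2 = tan²(45°−38.5°/2) = 0.2327.
Layer 1: σ at base = K_a1 γ₁ h₁ = 10.85 kPa; P₁ = ½×10.85×1.6 = 8.680.
Layer 2: σ_v at top = γ₁h₁ = 29.12; σ_h top = K_a2×29.12 = 6.775; σ_h base = K_a2×(29.12+21.4×1.7) = 15.24.
P₂ = ½(6.775+15.24)×1.7 = 18.71. Total P_a = 8.680+18.71 = 27.39 kN/m.

27.4 kN/m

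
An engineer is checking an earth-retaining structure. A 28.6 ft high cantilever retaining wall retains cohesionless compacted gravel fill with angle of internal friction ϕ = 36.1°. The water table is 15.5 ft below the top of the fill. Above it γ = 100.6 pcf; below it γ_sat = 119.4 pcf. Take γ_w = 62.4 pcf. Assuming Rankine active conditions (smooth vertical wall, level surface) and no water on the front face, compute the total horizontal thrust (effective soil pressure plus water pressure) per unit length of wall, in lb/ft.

15000 lb/ft

K_a = tan²(45° − φ/2) = 0.2585.
γ' = 119.4 − 62.4 = 57.00 pcf. Depth below WT = 13.1 ft.
σ'_h at WT = K_a γ d_w = 403.1 psf; at base = 403.1 + K_a γ' × 13.1 = 596.1 psf.
P₁ (0–15.5 ft) = ½×403.1×15.5 = 3124. P₂ (15.5–28.6 ft) = ½(403.1+596.1)×13.1 = 6545.
P_w = ½ γ_w h₂² = 0.5×62.4×13.1² = 5354. Total = 3124+6545+5354 = 15020 lb/ft.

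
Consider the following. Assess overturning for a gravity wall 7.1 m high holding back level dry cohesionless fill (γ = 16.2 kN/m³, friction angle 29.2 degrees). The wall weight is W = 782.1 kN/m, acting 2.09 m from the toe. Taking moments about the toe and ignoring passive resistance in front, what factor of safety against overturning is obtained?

K_a = tan²(45° − 29.2°/2) = 0.3442.
P_a = ½K_aγH² = 0.5×0.3442×16.2×7.1² = 140.5 kN/m, acting at H/3 = 2.367 m above the base.
Overturning moment M_o = P_a × H/3 = 140.5 × 2.367 = 332.6.
Resisting moment M_r = W × 2.09 = 782.1 × 2.09 = 1635.
FS_overturning = M_r/M_o = 1635/332.6 = 4.914.

4.91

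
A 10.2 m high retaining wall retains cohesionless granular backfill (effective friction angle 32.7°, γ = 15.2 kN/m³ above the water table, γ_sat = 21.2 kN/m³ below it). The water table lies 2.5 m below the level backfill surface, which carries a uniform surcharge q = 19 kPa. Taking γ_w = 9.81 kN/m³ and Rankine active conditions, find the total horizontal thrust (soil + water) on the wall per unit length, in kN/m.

551 kN/m

K_a = tan²(45° − φ/2) = 0.2985.
γ' = 21.2 − 9.81 = 11.39 kN/m³. h₂ = H − d_w = 7.7 m.
σ'_h: at surface K_a·q = 5.671; at WT K_a(q+γd_w) = 17.01; at base K_a(q+γd_w+γ'h₂) = 43.19 kPa.
P₁ = ½(5.671+17.01)×2.5 = 28.36; P₂ = ½(17.01+43.19)×7.7 = 231.8; P_w = ½γ_w h₂² = 290.8.
Total = 28.36+231.8+290.8 = 551.0 kN/m.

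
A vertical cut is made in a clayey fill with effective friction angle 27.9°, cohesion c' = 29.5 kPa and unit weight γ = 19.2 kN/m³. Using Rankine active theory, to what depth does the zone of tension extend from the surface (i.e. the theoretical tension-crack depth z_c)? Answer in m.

K_a = tan²(45° − 27.9°/2) = 0.3625; √K_a = 0.6020.
The active pressure is zero where K_a γ z = 2c√K_a, so z_c = 2c/(γ√K_a) = 2×29.5/(19.2×0.6020) = 5.104 m.

5.10 m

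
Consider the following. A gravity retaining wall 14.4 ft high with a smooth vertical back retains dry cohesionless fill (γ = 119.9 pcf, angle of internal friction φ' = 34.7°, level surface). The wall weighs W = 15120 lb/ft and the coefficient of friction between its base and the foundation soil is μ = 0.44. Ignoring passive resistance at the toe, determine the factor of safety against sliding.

K_a = tan²(45° − 34.7°/2) = 0.2745.
P_a = ½K_aγH² = 0.5×0.2745×119.9×14.4² = 3412 lb/ft, acting at H/3 = 4.800 ft above the base.
FS_sliding = μW / P_a = 0.44×15120 / 3412 = 1.950.

1.95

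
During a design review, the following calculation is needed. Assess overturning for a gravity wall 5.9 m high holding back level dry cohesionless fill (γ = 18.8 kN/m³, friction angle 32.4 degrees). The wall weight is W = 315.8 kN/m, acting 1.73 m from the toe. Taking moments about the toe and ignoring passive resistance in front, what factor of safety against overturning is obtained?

K_a = tan²(45° − 32.4°/2) = 0.3022.
P_a = ½K_aγH² = 0.5×0.3022×18.8×5.9² = 98.89 kN/m, acting at H/3 = 1.967 m above the base.
Overturning moment M_o = P_a × H/3 = 98.89 × 1.967 = 194.5.
Resisting moment M_r = W × 1.73 = 315.8 × 1.73 = 546.3.
FS_overturning = M_r/M_o = 546.3/194.5 = 2.809.

2.81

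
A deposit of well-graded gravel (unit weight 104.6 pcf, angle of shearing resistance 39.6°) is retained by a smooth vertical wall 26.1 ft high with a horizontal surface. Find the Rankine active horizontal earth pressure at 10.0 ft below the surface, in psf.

K_a = (1 − sin φ)/(1 + sin φ) = 0.2214.
σ_h = K_a γ z = 0.2214 × 104.6 × 10.0 = 231.6 psf.

232 psf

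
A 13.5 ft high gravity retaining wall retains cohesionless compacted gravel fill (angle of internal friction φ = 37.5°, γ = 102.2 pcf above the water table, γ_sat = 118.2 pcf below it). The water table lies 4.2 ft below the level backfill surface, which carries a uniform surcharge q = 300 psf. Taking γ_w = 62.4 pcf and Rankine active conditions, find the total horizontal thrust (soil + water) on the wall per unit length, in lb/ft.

5460 lb/ft

K_a = tan²(45° − φ/2) = 0.2432.
γ' = 118.2 − 62.4 = 55.80 pcf. h₂ = H − d_w = 9.3 ft.
σ'_h: at surface K_a·q = 72.96; at WT K_a(q+γd_w) = 177.3; at base K_a(q+γd_w+γ'h₂) = 303.5 psf.
P₁ = ½(72.96+177.3)×4.2 = 525.6; P₂ = ½(177.3+303.5)×9.3 = 2236; P_w = ½γ_w h₂² = 2698.
Total = 525.6+2236+2698 = 5460 lb/ft.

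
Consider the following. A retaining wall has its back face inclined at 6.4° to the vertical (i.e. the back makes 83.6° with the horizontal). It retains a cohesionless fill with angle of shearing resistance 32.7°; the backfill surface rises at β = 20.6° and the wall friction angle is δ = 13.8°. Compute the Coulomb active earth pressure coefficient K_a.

K_a = sin²(α+φ) / [sin²α · sin(α−δ) · (1 + √{sin(φ+δ)sin(φ−β) / (sin(α−δ)sin(α+β))})²].
With α = 83.6°, φ = 32.7°, δ = 13.8°, β = 20.6°: K_a = 0.4369.

0.437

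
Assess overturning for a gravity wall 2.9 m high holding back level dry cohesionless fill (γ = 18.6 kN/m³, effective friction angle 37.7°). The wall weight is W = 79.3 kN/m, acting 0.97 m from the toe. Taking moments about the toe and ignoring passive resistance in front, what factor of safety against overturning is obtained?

4.22

K_a = tan²(45° − 37.7°/2) = 0.2411.
P_a = ½K_aγH² = 0.5×0.2411×18.6×2.9² = 18.85 kN/m, acting at H/3 = 0.9667 m above the base.
Overturning moment M_o = P_a × H/3 = 18.85 × 0.9667 = 18.23.
Resisting moment M_r = W × 0.97 = 79.3 × 0.97 = 76.92.
FS_overturning = M_r/M_o = 76.92/18.23 = 4.221.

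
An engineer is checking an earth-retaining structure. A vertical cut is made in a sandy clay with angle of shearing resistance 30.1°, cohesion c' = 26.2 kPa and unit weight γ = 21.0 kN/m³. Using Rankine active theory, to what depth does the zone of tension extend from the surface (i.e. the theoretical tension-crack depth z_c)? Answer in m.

K_a = tan²(45° − 30.1°/2) = 0.3320; √K_a = 0.5762.
The active pressure is zero where K_a γ z = 2c√K_a, so z_c = 2c/(γ√K_a) = 2×26.2/(21.0×0.5762) = 4.331 m.

4.33 m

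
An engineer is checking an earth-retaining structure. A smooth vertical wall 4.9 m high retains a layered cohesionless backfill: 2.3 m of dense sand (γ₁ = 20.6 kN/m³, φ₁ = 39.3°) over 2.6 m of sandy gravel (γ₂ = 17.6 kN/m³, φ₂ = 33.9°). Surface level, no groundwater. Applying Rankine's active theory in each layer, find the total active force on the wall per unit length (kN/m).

K_a1 = tan²(45°−39.3°/2) = 0.2245; K_a2 = tan²(45°−33.9°/2) = 0.2839.
Layer 1: σ at base = K_a1 γ₁ h₁ = 10.63 kPa; P₁ = ½×10.63×2.3 = 12.23.
Layer 2: σ_v at top = γ₁h₁ = 47.38; σ_h top = K_a2×47.38 = 13.45; σ_h base = K_a2×(47.38+17.6×2.6) = 26.44.
P₂ = ½(13.45+26.44)×2.6 = 51.86. Total P_a = 12.23+51.86 = 64.09 kN/m.

64.1 kN/m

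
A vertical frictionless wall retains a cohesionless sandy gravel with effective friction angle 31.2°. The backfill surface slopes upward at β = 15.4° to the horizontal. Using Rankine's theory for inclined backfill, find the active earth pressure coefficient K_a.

0.355

K_a = cos β · (cos β − √(cos²β − cos²φ)) / (cos β + √(cos²β − cos²φ)).
cos β = 0.9641, cos φ = 0.8554, √(cos²β − cos²φ) = 0.4448.
K_a = 0.9641 × (0.9641 − 0.4448)/(0.9641 + 0.4448) = 0.3554.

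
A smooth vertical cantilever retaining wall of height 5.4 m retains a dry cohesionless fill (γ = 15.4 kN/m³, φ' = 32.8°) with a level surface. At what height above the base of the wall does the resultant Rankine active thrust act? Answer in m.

K_a = 0.2973.
The pressure distribution is triangular, so the resultant acts at H/3 above the base = 5.4/3 = 1.800 m.

1.80 m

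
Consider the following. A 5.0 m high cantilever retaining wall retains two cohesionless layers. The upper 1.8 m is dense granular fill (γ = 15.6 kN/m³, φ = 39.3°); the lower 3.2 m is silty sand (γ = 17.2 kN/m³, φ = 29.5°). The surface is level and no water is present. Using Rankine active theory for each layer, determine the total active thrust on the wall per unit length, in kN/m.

66.2 kN/m

K_a1 = tan²(45°−39.3°/2) = 0.2245; K_a2 = tan²(45°−29.5°/2) = 0.3401.
Layer 1: σ at base = K_a1 γ₁ h₁ = 6.303 kPa; P₁ = ½×6.303×1.8 = 5.672.
Layer 2: σ_v at top = γ₁h₁ = 28.08; σ_h top = K_a2×28.08 = 9.550; σ_h base = K_a2×(28.08+17.2×3.2) = 28.27.
P₂ = ½(9.550+28.27)×3.2 = 60.51. Total P_a = 5.672+60.51 = 66.18 kN/m.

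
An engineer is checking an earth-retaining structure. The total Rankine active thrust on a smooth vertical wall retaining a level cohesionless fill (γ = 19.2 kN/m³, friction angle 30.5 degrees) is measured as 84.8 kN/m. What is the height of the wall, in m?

K_a = 0.3267. P_a = ½ K_a γ H² ⇒ H = √(2P_a/(K_a γ)).
H = √(2×84.8/(0.3267×19.2)) = 5.200 m.

5.20 m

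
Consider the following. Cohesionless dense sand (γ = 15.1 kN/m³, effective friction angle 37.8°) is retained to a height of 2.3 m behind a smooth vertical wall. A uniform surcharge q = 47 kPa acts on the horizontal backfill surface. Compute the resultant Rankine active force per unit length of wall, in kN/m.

35.5 kN/m

K_a = tan²(45° − φ/2) = 0.2400.
Soil triangle: ½ K_a γ H² = 0.5×0.2400×15.1×2.3² = 9.585 kN/m.
Surcharge rectangle: K_a q H = 0.2400×47×2.3 = 25.94 kN/m.
Total = 9.585 + 25.94 = 35.53 kN/m.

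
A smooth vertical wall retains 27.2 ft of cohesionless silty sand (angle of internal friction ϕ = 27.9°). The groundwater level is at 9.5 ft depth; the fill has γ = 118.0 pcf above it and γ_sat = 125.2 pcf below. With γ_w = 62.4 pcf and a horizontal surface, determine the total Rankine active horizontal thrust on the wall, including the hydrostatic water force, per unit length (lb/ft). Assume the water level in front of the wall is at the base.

K_a = tan²(45° − φ/2) = 0.3625.
γ' = 125.2 − 62.4 = 62.80 pcf. Depth below WT = 17.7 ft.
σ'_h at WT = K_a γ d_w = 406.3 psf; at base = 406.3 + K_a γ' × 17.7 = 809.2 psf.
P₁ (0–9.5 ft) = ½×406.3×9.5 = 1930. P₂ (9.5–27.2 ft) = ½(406.3+809.2)×17.7 = 10760.
P_w = ½ γ_w h₂² = 0.5×62.4×17.7² = 9775. Total = 1930+10760+9775 = 22460 lb/ft.

22500 lb/ft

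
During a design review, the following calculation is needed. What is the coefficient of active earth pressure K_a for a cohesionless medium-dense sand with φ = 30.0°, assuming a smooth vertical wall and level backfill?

0.333

K_a = (1 − sin φ)/(1 + sin φ) = (1 − sin 30.0°)/(1 + sin 30.0°) = 0.3333.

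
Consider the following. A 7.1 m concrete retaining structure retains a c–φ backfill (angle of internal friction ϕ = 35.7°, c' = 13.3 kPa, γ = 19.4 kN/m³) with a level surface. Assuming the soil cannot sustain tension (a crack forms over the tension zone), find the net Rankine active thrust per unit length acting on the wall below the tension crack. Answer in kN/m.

K_a = 0.2630; √K_a = 0.5128.
Tension-crack depth z_c = 2c/(γ√K_a) = 2×13.3/(19.4×0.5128) = 2.674 m.
σ_a at base = K_a γ H − 2c√K_a = 0.2630×19.4×7.1 − 2×13.3×0.5128 = 22.58 kPa.
P_a = ½ × 22.58 × (H − z_c) = 0.5×22.58×4.426 = 49.98 kN/m.

50.0 kN/m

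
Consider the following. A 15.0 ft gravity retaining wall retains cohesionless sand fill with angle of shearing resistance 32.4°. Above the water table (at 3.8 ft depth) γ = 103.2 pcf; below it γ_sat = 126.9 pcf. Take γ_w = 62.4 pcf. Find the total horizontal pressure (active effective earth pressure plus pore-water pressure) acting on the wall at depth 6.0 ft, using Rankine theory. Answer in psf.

K_a = (1 − sin φ)/(1 + sin φ) = 0.3022.
γ' = 126.9 − 62.4 = 64.50 pcf.
Effective vertical stress at 6.0 ft: σ'_v = 103.2×3.8 + 64.50×2.20 = 534.1 psf.
σ'_h = K_a σ'_v = 0.3022 × 534.1 = 161.4 psf; u = γ_w × 2.20 = 137.3 psf.
Total σ_h = 161.4 + 137.3 = 298.7 psf.

299 psf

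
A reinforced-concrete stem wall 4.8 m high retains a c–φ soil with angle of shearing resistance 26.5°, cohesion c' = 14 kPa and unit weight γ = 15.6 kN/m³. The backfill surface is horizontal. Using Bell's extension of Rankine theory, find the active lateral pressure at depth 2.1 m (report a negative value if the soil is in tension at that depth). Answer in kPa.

-4.78 kPa

K_a = (1 − sin φ)/(1 + sin φ) = 0.3829.
σ_a = K_a γ z − 2c√K_a = 0.3829×15.6×2.1 − 2×14×0.6188 = -4.782 kPa.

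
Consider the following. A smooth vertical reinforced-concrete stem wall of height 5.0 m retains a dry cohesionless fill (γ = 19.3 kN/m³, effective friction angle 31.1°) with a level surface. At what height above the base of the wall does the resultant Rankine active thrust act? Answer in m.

1.67 m

K_a = 0.3188.
The pressure distribution is triangular, so the resultant acts at H/3 above the base = 5.0/3 = 1.667 m.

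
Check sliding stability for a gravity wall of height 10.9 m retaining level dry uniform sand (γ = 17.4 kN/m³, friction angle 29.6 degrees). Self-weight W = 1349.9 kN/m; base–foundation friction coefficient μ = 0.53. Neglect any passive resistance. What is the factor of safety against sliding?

2.04

K_a = tan²(45° − 29.6°/2) = 0.3387.
P_a = ½K_aγH² = 0.5×0.3387×17.4×10.9² = 350.1 kN/m, acting at H/3 = 3.633 m above the base.
FS_sliding = μW / P_a = 0.53×1349.9 / 350.1 = 2.043.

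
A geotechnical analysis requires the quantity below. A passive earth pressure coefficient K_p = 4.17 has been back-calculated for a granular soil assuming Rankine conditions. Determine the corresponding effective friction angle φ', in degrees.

K_p = (1+sin φ)/(1−sin φ) ⇒ sin φ = (K_p − 1)/(K_p + 1) = 0.6132.
φ = arcsin(0.6132) = 37.82°.

37.8°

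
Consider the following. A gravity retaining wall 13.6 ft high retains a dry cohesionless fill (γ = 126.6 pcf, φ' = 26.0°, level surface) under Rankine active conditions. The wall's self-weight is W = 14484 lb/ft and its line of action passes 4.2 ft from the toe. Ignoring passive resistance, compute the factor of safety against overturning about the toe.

2.94

K_a = tan²(45° − 26.0°/2) = 0.3905.
P_a = ½K_aγH² = 0.5×0.3905×126.6×13.6² = 4572 lb/ft, acting at H/3 = 4.533 ft above the base.
Overturning moment M_o = P_a × H/3 = 4572 × 4.533 = 20720.
Resisting moment M_r = W × 4.2 = 14484 × 4.2 = 60830.
FS_overturning = M_r/M_o = 60830/20720 = 2.935.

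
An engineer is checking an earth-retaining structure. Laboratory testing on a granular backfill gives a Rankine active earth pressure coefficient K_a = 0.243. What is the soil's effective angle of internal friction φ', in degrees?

37.5°

K_a = tan²(45° − φ/2) ⇒ 45° − φ/2 = arctan(√0.243) = 26.24°.
φ = 2(45° − 26.24°) = 37.52°.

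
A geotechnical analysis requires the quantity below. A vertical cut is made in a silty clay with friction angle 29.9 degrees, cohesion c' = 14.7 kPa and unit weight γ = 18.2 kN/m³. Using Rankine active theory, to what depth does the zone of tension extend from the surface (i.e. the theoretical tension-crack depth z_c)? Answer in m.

2.79 m

K_a = tan²(45° − 29.9°/2) = 0.3347; √K_a = 0.5785.
The active pressure is zero where K_a γ z = 2c√K_a, so z_c = 2c/(γ√K_a) = 2×14.7/(18.2×0.5785) = 2.792 m.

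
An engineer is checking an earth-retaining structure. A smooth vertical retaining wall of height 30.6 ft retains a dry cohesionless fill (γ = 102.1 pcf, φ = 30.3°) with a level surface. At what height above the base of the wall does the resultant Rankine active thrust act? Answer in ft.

K_a = 0.3293.
The pressure distribution is triangular, so the resultant acts at H/3 above the base = 30.6/3 = 10.20 ft.

10.2 ft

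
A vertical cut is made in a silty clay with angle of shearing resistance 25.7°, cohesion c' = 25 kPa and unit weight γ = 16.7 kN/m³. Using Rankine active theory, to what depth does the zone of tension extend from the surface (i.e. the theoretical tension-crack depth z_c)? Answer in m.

4.76 m

K_a = tan²(45° − 25.7°/2) = 0.3950; √K_a = 0.6285.
The active pressure is zero where K_a γ z = 2c√K_a, so z_c = 2c/(γ√K_a) = 2×25/(16.7×0.6285) = 4.764 m.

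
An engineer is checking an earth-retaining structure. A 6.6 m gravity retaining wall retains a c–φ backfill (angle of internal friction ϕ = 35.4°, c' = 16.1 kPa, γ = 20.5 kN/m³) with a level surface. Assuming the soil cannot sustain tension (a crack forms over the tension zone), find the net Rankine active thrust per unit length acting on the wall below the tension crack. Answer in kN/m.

34.5 kN/m

K_a = 0.2664; √K_a = 0.5161.
Tension-crack depth z_c = 2c/(γ√K_a) = 2×16.1/(20.5×0.5161) = 3.043 m.
σ_a at base = K_a γ H − 2c√K_a = 0.2664×20.5×6.6 − 2×16.1×0.5161 = 19.42 kPa.
P_a = ½ × 19.42 × (H − z_c) = 0.5×19.42×3.557 = 34.54 kN/m.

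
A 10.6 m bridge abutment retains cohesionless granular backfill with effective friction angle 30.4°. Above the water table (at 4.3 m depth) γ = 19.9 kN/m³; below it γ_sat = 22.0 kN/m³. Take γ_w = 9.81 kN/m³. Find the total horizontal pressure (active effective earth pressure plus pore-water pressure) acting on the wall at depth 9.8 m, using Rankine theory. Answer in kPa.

104 kPa

K_a = (1 − sin φ)/(1 + sin φ) = 0.3280.
γ' = 22.0 − 9.81 = 12.19 kN/m³.
Effective vertical stress at 9.8 m: σ'_v = 19.9×4.3 + 12.19×5.50 = 152.6 kPa.
σ'_h = K_a σ'_v = 0.3280 × 152.6 = 50.06 kPa; u = γ_w × 5.50 = 53.96 kPa.
Total σ_h = 50.06 + 53.96 = 104.0 kPa.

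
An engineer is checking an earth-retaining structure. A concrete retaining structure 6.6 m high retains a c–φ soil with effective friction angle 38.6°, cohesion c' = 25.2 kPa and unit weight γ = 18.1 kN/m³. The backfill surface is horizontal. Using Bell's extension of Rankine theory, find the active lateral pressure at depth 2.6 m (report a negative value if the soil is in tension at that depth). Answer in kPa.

-13.4 kPa

K_a = (1 − sin φ)/(1 + sin φ) = 0.2316.
σ_a = K_a γ z − 2c√K_a = 0.2316×18.1×2.6 − 2×25.2×0.4813 = -13.36 kPa.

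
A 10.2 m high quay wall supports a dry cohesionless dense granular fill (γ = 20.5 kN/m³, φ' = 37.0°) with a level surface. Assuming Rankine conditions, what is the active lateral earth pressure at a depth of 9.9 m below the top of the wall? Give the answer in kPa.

50.5 kPa

K_a = (1 − sin φ)/(1 + sin φ) = 0.2486.
σ_h = K_a γ z = 0.2486 × 20.5 × 9.9 = 50.45 kPa.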